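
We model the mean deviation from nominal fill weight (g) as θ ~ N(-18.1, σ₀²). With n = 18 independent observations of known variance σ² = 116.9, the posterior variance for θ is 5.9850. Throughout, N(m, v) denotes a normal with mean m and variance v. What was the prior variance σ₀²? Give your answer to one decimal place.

For the Normal–Normal model with known σ², precisions add: τ_n = τ₀ + n/σ².
So 1/σ₀² = 1/5.9850 − 18/116.9 = 0.167084 − 0.153978 = 0.013106.
Hence σ₀² = 1/0.013106 ≈ 76.3.

σ₀² = 76.3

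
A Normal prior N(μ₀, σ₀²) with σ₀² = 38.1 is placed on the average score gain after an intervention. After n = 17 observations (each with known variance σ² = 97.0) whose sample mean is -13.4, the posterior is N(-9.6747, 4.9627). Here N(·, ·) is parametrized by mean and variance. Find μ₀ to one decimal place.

μ₀ = 15.2

The posterior mean is a precision-weighted average: μ_n = (τ₀μ₀ + τ_data·x̄)/(τ₀+τ_data), with τ₀=1/σ₀² and τ_data=n/σ².
Here τ₀ = 1/38.1 = 0.026247 and τ_data = 17/97.0 = 0.175258, so τ_n = 0.201505.
Rearranging for μ₀: μ₀ = (μ_n·τ_n − τ_data·x̄)/τ₀ = (-9.6747·0.201505 − 0.175258·-13.4) / 0.026247 = 0.398957/0.026247 ≈ 15.2.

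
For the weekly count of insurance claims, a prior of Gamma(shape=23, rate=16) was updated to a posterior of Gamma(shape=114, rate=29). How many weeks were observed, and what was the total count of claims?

A Gamma(α, β) prior (rate parametrization) on a Poisson rate with n observations summing to S gives posterior Gamma(α+S, β+n).
Matching: Σxᵢ = 114 − 23 = 91 and n = 29 − 16 = 13.

n = 13 weeks with total 91 claims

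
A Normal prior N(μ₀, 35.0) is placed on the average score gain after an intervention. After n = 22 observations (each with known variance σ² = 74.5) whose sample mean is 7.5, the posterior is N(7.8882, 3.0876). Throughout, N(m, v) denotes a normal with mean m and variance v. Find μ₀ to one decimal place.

μ₀ = 11.9

With known observation variance, the Normal–Normal posterior has precision τ_n = τ₀ + n/σ² and mean μ_n = (τ₀μ₀ + (n/σ²)x̄)/τ_n.
Here τ₀ = 1/35.0 = 0.028571 and τ_data = 22/74.5 = 0.295302, so τ_n = 0.323873.
Rearranging for μ₀: μ₀ = (μ_n·τ_n − τ_data·x̄)/τ₀ = (7.8882·0.323873 − 0.295302·7.5) / 0.028571 = 0.340010/0.028571 ≈ 11.9.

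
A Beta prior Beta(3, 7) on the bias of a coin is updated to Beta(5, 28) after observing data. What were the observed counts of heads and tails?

A Beta(α, β) prior with s successes and f failures in binomial data gives a Beta(α+s, β+f) posterior.
Match parameters: s=5−3=2, f=28−7=21.

2 heads and 21 tails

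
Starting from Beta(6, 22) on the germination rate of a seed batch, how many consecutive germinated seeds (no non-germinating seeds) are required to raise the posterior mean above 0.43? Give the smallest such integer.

k = 11

After k germinated seeds and 0 non-germinating seeds the posterior is Beta(6+k, 22), with mean (6+k)/(6+22+k).
Set (6+k)/(28+k) > 0.43 and solve: k > (0.43·28 − 6)/(1 − 0.43) = 10.596.
The smallest integer exceeding 10.596 is 11.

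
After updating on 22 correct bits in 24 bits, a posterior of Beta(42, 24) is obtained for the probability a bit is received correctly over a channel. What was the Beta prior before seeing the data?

Under Beta–binomial conjugacy the posterior parameters are (α+s, β+f).
Subtract the data counts: 42−22=20, 24−2=22.

Beta(20, 22)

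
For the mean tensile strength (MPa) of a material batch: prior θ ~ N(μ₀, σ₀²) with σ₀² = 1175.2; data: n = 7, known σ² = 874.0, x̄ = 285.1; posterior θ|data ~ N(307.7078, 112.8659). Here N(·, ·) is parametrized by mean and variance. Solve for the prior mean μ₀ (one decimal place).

With known observation variance, the Normal–Normal posterior has precision τ_n = τ₀ + n/σ² and mean μ_n = (τ₀μ₀ + (n/σ²)x̄)/τ_n.
Here τ₀ = 1/1175.2 = 0.000851 and τ_data = 7/874.0 = 0.008009, so τ_n = 0.008860.
Rearranging for μ₀: μ₀ = (μ_n·τ_n − τ_data·x̄)/τ₀ = (307.7078·0.008860 − 0.008009·285.1) / 0.000851 = 0.442925/0.000851 ≈ 520.5.

μ₀ = 520.5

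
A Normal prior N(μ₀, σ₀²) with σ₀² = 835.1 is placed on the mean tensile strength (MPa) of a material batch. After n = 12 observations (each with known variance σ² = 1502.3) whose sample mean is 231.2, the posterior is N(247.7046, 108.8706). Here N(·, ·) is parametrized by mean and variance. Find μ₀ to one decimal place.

The posterior mean is a precision-weighted average: μ_n = (τ₀μ₀ + τ_data·x̄)/(τ₀+τ_data), with τ₀=1/σ₀² and τ_data=n/σ².
Here τ₀ = 1/835.1 = 0.001197 and τ_data = 12/1502.3 = 0.007988, so τ_n = 0.009185.
Rearranging for μ₀: μ₀ = (μ_n·τ_n − τ_data·x̄)/τ₀ = (247.7046·0.009185 − 0.007988·231.2) / 0.001197 = 0.428341/0.001197 ≈ 357.8.

μ₀ = 357.8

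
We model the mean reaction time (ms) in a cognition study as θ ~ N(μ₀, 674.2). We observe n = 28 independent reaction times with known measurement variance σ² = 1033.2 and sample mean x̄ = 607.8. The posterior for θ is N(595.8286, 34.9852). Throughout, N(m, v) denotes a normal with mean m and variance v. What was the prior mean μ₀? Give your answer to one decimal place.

μ₀ = 377.1

The posterior mean is a precision-weighted average: μ_n = (τ₀μ₀ + τ_data·x̄)/(τ₀+τ_data), with τ₀=1/σ₀² and τ_data=n/σ².
Here τ₀ = 1/674.2 = 0.001483 and τ_data = 28/1033.2 = 0.027100, so τ_n = 0.028583.
Rearranging for μ₀: μ₀ = (μ_n·τ_n − τ_data·x̄)/τ₀ = (595.8286·0.028583 − 0.027100·607.8) / 0.001483 = 0.559189/0.001483 ≈ 377.1.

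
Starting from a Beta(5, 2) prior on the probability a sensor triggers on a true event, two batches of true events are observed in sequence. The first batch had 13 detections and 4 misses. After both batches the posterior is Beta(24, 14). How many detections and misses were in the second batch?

Sequential conjugate updates are equivalent to a single update on the pooled data, so total successes = posterior α − prior α and total failures = posterior β − prior β.
Total across both batches: 24−5=19 detections, 14−2=12 misses.
Subtract the first batch: 19−13=6 detections and 12−4=8 misses.

6 detections and 8 misses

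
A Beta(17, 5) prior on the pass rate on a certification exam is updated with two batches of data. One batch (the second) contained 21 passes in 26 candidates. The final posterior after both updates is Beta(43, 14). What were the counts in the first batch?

5 passes and 4 failures

Because Beta–binomial updating is additive in the counts, the combined data contributed (α_post−α_prior, β_post−β_prior) successes and failures.
Total across both batches: 43−17=26 passes, 14−5=9 failures.
Subtract the second batch: 26−21=5 passes and 9−5=4 failures.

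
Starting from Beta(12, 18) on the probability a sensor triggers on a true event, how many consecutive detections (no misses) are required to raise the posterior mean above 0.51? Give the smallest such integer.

k = 7

After k detections and 0 misses the posterior is Beta(12+k, 18), with mean (12+k)/(12+18+k).
Set (12+k)/(30+k) > 0.51 and solve: k > (0.51·30 − 12)/(1 − 0.51) = 6.735.
The smallest integer exceeding 6.735 is 7, and checking k=7: (19)/(37) = 0.5135 > 0.51.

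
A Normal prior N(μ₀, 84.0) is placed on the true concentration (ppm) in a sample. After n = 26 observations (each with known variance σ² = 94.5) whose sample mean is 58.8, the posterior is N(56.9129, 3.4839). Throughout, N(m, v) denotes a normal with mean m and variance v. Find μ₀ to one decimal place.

μ₀ = 13.3

The posterior mean is a precision-weighted average: μ_n = (τ₀μ₀ + τ_data·x̄)/(τ₀+τ_data), with τ₀=1/σ₀² and τ_data=n/σ².
Here τ₀ = 1/84.0 = 0.011905 and τ_data = 26/94.5 = 0.275132, so τ_n = 0.287037.
Rearranging for μ₀: μ₀ = (μ_n·τ_n − τ_data·x̄)/τ₀ = (56.9129·0.287037 − 0.275132·58.8) / 0.011905 = 0.158346/0.011905 ≈ 13.3.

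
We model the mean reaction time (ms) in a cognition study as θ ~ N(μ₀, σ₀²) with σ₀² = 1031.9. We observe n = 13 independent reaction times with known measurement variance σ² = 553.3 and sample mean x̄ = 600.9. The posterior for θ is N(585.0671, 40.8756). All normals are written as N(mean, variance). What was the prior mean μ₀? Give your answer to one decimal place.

μ₀ = 201.2

With known observation variance, the Normal–Normal posterior has precision τ_n = τ₀ + n/σ² and mean μ_n = (τ₀μ₀ + (n/σ²)x̄)/τ_n.
Here τ₀ = 1/1031.9 = 0.000969 and τ_data = 13/553.3 = 0.023495, so τ_n = 0.024464.
Rearranging for μ₀: μ₀ = (μ_n·τ_n − τ_data·x̄)/τ₀ = (585.0671·0.024464 − 0.023495·600.9) / 0.000969 = 0.194936/0.000969 ≈ 201.2.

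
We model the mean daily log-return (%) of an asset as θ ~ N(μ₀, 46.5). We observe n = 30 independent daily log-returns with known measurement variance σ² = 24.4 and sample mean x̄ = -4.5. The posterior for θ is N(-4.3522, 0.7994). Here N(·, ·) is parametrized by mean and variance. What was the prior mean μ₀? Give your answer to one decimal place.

μ₀ = 4.1

With known observation variance, the Normal–Normal posterior has precision τ_n = τ₀ + n/σ² and mean μ_n = (τ₀μ₀ + (n/σ²)x̄)/τ_n.
Here τ₀ = 1/46.5 = 0.021505 and τ_data = 30/24.4 = 1.229508, so τ_n = 1.251013.
Rearranging for μ₀: μ₀ = (μ_n·τ_n − τ_data·x̄)/τ₀ = (-4.3522·1.251013 − 1.229508·-4.5) / 0.021505 = 0.088127/0.021505 ≈ 4.1.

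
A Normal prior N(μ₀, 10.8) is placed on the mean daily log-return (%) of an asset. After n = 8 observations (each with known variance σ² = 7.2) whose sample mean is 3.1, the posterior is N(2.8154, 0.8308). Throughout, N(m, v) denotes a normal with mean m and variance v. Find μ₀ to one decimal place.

With known observation variance, the Normal–Normal posterior has precision τ_n = τ₀ + n/σ² and mean μ_n = (τ₀μ₀ + (n/σ²)x̄)/τ_n.
Here τ₀ = 1/10.8 = 0.092593 and τ_data = 8/7.2 = 1.111111, so τ_n = 1.203704.
Rearranging for μ₀: μ₀ = (μ_n·τ_n − τ_data·x̄)/τ₀ = (2.8154·1.203704 − 1.111111·3.1) / 0.092593 = -0.055536/0.092593 ≈ -0.6.

μ₀ = -0.6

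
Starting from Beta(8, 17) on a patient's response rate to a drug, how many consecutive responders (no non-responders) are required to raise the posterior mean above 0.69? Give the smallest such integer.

k = 30

After k responders and 0 non-responders the posterior is Beta(8+k, 17), with mean (8+k)/(8+17+k).
Set (8+k)/(25+k) > 0.69 and solve: k > (0.69·25 − 8)/(1 − 0.69) = 29.839.
The smallest integer exceeding 29.839 is 30.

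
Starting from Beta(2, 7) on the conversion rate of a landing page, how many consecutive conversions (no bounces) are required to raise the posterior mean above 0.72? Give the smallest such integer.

After k conversions and 0 bounces the posterior is Beta(2+k, 7), with mean (2+k)/(2+7+k).
Set (2+k)/(9+k) > 0.72 and solve: k > (0.72·9 − 2)/(1 − 0.72) = 16.000.
The smallest integer exceeding 16.000 is 17.

k = 17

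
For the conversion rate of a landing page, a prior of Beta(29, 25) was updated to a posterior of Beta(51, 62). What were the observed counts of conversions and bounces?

22 conversions and 37 bounces

A Beta(α, β) prior with s successes and f failures in binomial data gives a Beta(α+s, β+f) posterior.
Match parameters: s=51−29=22, f=62−25=37.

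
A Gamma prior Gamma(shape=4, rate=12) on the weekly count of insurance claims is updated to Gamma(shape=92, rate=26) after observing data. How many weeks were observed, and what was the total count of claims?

A Gamma(α, β) prior (rate parametrization) on a Poisson rate with n observations summing to S gives posterior Gamma(α+S, β+n).
Matching: Σxᵢ = 92 − 4 = 88 and n = 26 − 12 = 14.

n = 14 weeks with total 88 claims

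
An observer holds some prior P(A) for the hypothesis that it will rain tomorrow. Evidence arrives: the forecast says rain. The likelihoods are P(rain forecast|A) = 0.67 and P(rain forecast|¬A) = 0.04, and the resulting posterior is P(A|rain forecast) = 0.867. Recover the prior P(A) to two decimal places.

Bayes' rule in odds form gives O(A|E) = O(A)·[P(E|A)/P(E|¬A)], hence O(A) = O(A|E)/LR.
Posterior odds = 0.867/(1−0.867) = 6.5188. LR = 0.67/0.04 = 16.7500.
Prior odds = 6.5188/16.7500 = 0.3892, so P(A) = 0.3892/(1+0.3892) ≈ 0.28.

P(A) = 0.28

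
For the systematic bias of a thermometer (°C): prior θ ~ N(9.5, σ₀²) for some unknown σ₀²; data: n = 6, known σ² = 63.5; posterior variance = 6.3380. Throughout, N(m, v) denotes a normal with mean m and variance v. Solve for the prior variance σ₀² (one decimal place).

σ₀² = 15.8

For the Normal–Normal model with known σ², precisions add: τ_n = τ₀ + n/σ².
So 1/σ₀² = 1/6.3380 − 6/63.5 = 0.157778 − 0.094488 = 0.063290.
Hence σ₀² = 1/0.063290 ≈ 15.8.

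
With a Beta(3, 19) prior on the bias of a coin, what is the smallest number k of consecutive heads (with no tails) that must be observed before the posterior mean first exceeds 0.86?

After k heads and 0 tails the posterior is Beta(3+k, 19), with mean (3+k)/(3+19+k).
Set (3+k)/(22+k) > 0.86 and solve: k > (0.86·22 − 3)/(1 − 0.86) = 113.714.
The smallest integer exceeding 113.714 is 114, and checking k=114: (117)/(136) = 0.8603 > 0.86.

k = 114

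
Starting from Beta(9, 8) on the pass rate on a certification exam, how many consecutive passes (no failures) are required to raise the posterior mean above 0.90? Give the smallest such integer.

k = 64

After k passes and 0 failures the posterior is Beta(9+k, 8), with mean (9+k)/(9+8+k).
Set (9+k)/(17+k) > 0.90 and solve: k > (0.90·17 − 9)/(1 − 0.90) = 63.000.
The smallest integer exceeding 63.000 is 64.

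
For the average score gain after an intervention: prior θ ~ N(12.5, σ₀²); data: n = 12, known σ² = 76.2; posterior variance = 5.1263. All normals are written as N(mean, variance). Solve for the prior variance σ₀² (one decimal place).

σ₀² = 26.6

Posterior precision equals prior precision plus data precision: 1/σ_n² = 1/σ₀² + n/σ².
So 1/σ₀² = 1/5.1263 − 12/76.2 = 0.195072 − 0.157480 = 0.037592.
Hence σ₀² = 1/0.037592 ≈ 26.6.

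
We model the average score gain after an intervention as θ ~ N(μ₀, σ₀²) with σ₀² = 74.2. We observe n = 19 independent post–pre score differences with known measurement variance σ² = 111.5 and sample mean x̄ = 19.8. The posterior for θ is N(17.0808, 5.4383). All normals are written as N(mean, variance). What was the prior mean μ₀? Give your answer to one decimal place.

μ₀ = -17.3

With known observation variance, the Normal–Normal posterior has precision τ_n = τ₀ + n/σ² and mean μ_n = (τ₀μ₀ + (n/σ²)x̄)/τ_n.
Here τ₀ = 1/74.2 = 0.013477 and τ_data = 19/111.5 = 0.170404, so τ_n = 0.183881.
Rearranging for μ₀: μ₀ = (μ_n·τ_n − τ_data·x̄)/τ₀ = (17.0808·0.183881 − 0.170404·19.8) / 0.013477 = -0.233165/0.013477 ≈ -17.3.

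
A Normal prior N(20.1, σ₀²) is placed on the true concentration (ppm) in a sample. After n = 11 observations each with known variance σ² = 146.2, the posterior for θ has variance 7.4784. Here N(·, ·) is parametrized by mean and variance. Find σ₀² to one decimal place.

σ₀² = 17.1

For the Normal–Normal model with known σ², precisions add: τ_n = τ₀ + n/σ².
So 1/σ₀² = 1/7.4784 − 11/146.2 = 0.133718 − 0.075239 = 0.058479.
Hence σ₀² = 1/0.058479 ≈ 17.1.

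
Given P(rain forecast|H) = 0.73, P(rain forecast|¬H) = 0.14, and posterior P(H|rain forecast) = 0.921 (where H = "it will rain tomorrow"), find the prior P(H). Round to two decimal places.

P(H) = 0.69

In odds form, posterior odds = prior odds × likelihood ratio, so prior odds = posterior odds ÷ LR.
Posterior odds = 0.921/(1−0.921) = 11.6582. LR = 0.73/0.14 = 5.2143.
Prior odds = 11.6582/5.2143 = 2.2358, so P(H) = 2.2358/(1+2.2358) ≈ 0.69.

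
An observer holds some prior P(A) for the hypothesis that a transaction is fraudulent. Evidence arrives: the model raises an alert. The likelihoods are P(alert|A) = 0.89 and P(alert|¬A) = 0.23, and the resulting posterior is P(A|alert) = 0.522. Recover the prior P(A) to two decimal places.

Bayes' rule in odds form gives O(A|E) = O(A)·[P(E|A)/P(E|¬A)], hence O(A) = O(A|E)/LR.
Posterior odds = 0.522/(1−0.522) = 1.0921. LR = 0.89/0.23 = 3.8696.
Prior odds = 1.0921/3.8696 = 0.2822, so P(A) = 0.2822/(1+0.2822) ≈ 0.22.

P(A) = 0.22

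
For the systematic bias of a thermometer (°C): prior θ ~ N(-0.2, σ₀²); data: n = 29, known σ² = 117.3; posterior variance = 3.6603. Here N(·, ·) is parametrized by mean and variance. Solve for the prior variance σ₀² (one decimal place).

For the Normal–Normal model with known σ², precisions add: τ_n = τ₀ + n/σ².
So 1/σ₀² = 1/3.6603 − 29/117.3 = 0.273202 − 0.247229 = 0.025973.
Hence σ₀² = 1/0.025973 ≈ 38.5.

σ₀² = 38.5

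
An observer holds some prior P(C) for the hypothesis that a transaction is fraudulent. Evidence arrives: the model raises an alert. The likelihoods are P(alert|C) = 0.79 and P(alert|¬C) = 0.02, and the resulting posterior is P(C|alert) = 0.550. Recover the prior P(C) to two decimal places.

P(C) = 0.03

In odds form, posterior odds = prior odds × likelihood ratio, so prior odds = posterior odds ÷ LR.
Posterior odds = 0.550/(1−0.550) = 1.2222. LR = 0.79/0.02 = 39.5000.
Prior odds = 1.2222/39.5000 = 0.0309, so P(C) = 0.0309/(1+0.0309) ≈ 0.03.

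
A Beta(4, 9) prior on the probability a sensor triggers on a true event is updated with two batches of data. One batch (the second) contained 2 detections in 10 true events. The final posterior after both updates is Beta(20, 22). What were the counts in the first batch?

Sequential conjugate updates are equivalent to a single update on the pooled data, so total successes = posterior α − prior α and total failures = posterior β − prior β.
Total across both batches: 20−4=16 detections, 22−9=13 misses.
Subtract the second batch: 16−2=14 detections and 13−8=5 misses.

14 detections and 5 misses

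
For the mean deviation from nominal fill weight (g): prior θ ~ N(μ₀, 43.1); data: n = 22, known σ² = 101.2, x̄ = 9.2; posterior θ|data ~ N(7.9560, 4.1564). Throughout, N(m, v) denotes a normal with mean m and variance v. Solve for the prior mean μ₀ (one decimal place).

The posterior mean is a precision-weighted average: μ_n = (τ₀μ₀ + τ_data·x̄)/(τ₀+τ_data), with τ₀=1/σ₀² and τ_data=n/σ².
Here τ₀ = 1/43.1 = 0.023202 and τ_data = 22/101.2 = 0.217391, so τ_n = 0.240593.
Rearranging for μ₀: μ₀ = (μ_n·τ_n − τ_data·x̄)/τ₀ = (7.9560·0.240593 − 0.217391·9.2) / 0.023202 = -0.085839/0.023202 ≈ -3.7.

μ₀ = -3.7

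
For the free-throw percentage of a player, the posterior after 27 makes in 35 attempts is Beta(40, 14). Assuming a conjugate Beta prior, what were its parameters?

Beta(13, 6)

A Beta(α, β) prior with s successes and f failures in binomial data gives a Beta(α+s, β+f) posterior.
Subtract the data counts: 40−27=13, 14−8=6.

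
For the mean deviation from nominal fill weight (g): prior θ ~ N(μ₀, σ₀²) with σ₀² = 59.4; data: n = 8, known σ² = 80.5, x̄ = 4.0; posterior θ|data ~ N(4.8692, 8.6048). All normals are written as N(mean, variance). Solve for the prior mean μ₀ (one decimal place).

μ₀ = 10.0

The posterior mean is a precision-weighted average: μ_n = (τ₀μ₀ + τ_data·x̄)/(τ₀+τ_data), with τ₀=1/σ₀² and τ_data=n/σ².
Here τ₀ = 1/59.4 = 0.016835 and τ_data = 8/80.5 = 0.099379, so τ_n = 0.116214.
Rearranging for μ₀: μ₀ = (μ_n·τ_n − τ_data·x̄)/τ₀ = (4.8692·0.116214 − 0.099379·4.0) / 0.016835 = 0.168353/0.016835 ≈ 10.0.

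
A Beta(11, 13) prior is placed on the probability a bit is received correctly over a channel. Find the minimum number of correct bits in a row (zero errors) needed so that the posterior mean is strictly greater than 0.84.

After k correct bits and 0 errors the posterior is Beta(11+k, 13), with mean (11+k)/(11+13+k).
Set (11+k)/(24+k) > 0.84 and solve: k > (0.84·24 − 11)/(1 − 0.84) = 57.250.
The smallest integer exceeding 57.250 is 58.

k = 58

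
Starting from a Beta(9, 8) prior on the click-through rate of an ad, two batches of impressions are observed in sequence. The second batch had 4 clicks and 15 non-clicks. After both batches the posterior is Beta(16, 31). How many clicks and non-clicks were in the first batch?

Sequential conjugate updates are equivalent to a single update on the pooled data, so total successes = posterior α − prior α and total failures = posterior β − prior β.
Total across both batches: 16−9=7 clicks, 31−8=23 non-clicks.
Subtract the second batch: 7−4=3 clicks and 23−15=8 non-clicks.

3 clicks and 8 non-clicks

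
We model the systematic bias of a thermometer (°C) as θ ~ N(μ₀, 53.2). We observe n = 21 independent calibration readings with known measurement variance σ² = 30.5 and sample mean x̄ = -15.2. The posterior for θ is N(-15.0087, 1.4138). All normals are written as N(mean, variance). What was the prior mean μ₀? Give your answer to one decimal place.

μ₀ = -8.0

The posterior mean is a precision-weighted average: μ_n = (τ₀μ₀ + τ_data·x̄)/(τ₀+τ_data), with τ₀=1/σ₀² and τ_data=n/σ².
Here τ₀ = 1/53.2 = 0.018797 and τ_data = 21/30.5 = 0.688525, so τ_n = 0.707322.
Rearranging for μ₀: μ₀ = (μ_n·τ_n − τ_data·x̄)/τ₀ = (-15.0087·0.707322 − 0.688525·-15.2) / 0.018797 = -0.150404/0.018797 ≈ -8.0.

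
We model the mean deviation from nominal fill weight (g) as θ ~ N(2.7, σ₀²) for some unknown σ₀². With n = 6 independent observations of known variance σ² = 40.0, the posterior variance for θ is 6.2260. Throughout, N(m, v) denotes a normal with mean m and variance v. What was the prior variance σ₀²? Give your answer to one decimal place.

For the Normal–Normal model with known σ², precisions add: τ_n = τ₀ + n/σ².
So 1/σ₀² = 1/6.2260 − 6/40.0 = 0.160617 − 0.150000 = 0.010617.
Hence σ₀² = 1/0.010617 ≈ 94.2.

σ₀² = 94.2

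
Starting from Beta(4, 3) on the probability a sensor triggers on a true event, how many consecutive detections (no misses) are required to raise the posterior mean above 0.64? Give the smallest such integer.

k = 2

After k detections and 0 misses the posterior is Beta(4+k, 3), with mean (4+k)/(4+3+k).
Set (4+k)/(7+k) > 0.64 and solve: k > (0.64·7 − 4)/(1 − 0.64) = 1.333.
The smallest integer exceeding 1.333 is 2.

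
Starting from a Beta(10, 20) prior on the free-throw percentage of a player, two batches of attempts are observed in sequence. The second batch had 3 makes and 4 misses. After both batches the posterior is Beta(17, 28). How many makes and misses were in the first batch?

4 makes and 4 misses

Sequential conjugate updates are equivalent to a single update on the pooled data, so total successes = posterior α − prior α and total failures = posterior β − prior β.
Total across both batches: 17−10=7 makes, 28−20=8 misses.
Subtract the second batch: 7−3=4 makes and 8−4=4 misses.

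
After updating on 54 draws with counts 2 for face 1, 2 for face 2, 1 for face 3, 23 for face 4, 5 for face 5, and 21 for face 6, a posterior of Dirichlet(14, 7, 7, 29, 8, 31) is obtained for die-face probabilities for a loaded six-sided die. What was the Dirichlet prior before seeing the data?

For a Dirichlet(α) prior with multinomial counts c, the posterior is Dirichlet(α + c) componentwise.
Subtract each count from the matching posterior parameter: 14−2=12, 7−2=5, 7−1=6, 29−23=6, 8−5=3, 31−21=10.

Dirichlet(12, 5, 6, 6, 3, 10)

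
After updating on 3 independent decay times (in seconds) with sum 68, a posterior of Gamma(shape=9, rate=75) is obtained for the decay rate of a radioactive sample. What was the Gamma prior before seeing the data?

Gamma–exponential conjugacy: posterior shape = α + n, posterior rate = β + Σtᵢ.
So α = 9 − 3 = 6 and β = 75 − 68 = 7.

Gamma(shape=6, rate=7)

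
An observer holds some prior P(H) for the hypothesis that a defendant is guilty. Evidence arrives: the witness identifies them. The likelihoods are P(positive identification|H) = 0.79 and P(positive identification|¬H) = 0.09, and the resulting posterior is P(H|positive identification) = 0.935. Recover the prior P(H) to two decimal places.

P(H) = 0.62

In odds form, posterior odds = prior odds × likelihood ratio, so prior odds = posterior odds ÷ LR.
Posterior odds = 0.935/(1−0.935) = 14.3846. LR = 0.79/0.09 = 8.7778.
Prior odds = 14.3846/8.7778 = 1.6387, so P(H) = 1.6387/(1+1.6387) ≈ 0.62.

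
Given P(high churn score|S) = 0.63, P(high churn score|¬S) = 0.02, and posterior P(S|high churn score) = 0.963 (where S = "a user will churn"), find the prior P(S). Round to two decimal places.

In odds form, posterior odds = prior odds × likelihood ratio, so prior odds = posterior odds ÷ LR.
Posterior odds = 0.963/(1−0.963) = 26.0270. LR = 0.63/0.02 = 31.5000.
Prior odds = 26.0270/31.5000 = 0.8263, so P(S) = 0.8263/(1+0.8263) ≈ 0.45.

P(S) = 0.45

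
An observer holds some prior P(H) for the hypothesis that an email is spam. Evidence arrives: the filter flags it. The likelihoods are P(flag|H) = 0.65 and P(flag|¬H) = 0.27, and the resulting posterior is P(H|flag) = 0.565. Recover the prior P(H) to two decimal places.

P(H) = 0.35

Bayes' rule in odds form gives O(H|E) = O(H)·[P(E|H)/P(E|¬H)], hence O(H) = O(H|E)/LR.
Posterior odds = 0.565/(1−0.565) = 1.2989. LR = 0.65/0.27 = 2.4074.
Prior odds = 1.2989/2.4074 = 0.5395, so P(H) = 0.5395/(1+0.5395) ≈ 0.35.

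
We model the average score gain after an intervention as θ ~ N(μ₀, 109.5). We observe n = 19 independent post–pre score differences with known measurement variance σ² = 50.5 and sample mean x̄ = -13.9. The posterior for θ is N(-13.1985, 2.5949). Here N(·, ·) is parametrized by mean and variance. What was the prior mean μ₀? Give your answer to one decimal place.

μ₀ = 15.7

With known observation variance, the Normal–Normal posterior has precision τ_n = τ₀ + n/σ² and mean μ_n = (τ₀μ₀ + (n/σ²)x̄)/τ_n.
Here τ₀ = 1/109.5 = 0.009132 and τ_data = 19/50.5 = 0.376238, so τ_n = 0.385370.
Rearranging for μ₀: μ₀ = (μ_n·τ_n − τ_data·x̄)/τ₀ = (-13.1985·0.385370 − 0.376238·-13.9) / 0.009132 = 0.143402/0.009132 ≈ 15.7.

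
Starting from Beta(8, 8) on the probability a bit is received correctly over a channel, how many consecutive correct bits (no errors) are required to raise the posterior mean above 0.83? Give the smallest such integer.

k = 32

After k correct bits and 0 errors the posterior is Beta(8+k, 8), with mean (8+k)/(8+8+k).
Set (8+k)/(16+k) > 0.83 and solve: k > (0.83·16 − 8)/(1 − 0.83) = 31.059.
The smallest integer exceeding 31.059 is 32, and checking k=32: (40)/(48) = 0.8333 > 0.83.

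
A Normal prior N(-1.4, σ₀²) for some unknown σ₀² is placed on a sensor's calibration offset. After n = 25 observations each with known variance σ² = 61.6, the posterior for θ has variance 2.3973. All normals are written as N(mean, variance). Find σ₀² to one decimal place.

For the Normal–Normal model with known σ², precisions add: τ_n = τ₀ + n/σ².
So 1/σ₀² = 1/2.3973 − 25/61.6 = 0.417136 − 0.405844 = 0.011292.
Hence σ₀² = 1/0.011292 ≈ 88.6.

σ₀² = 88.6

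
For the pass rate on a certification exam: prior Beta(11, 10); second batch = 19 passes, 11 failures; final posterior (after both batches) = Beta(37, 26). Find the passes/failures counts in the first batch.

Because Beta–binomial updating is additive in the counts, the combined data contributed (α_post−α_prior, β_post−β_prior) successes and failures.
Total across both batches: 37−11=26 passes, 26−10=16 failures.
Subtract the second batch: 26−19=7 passes and 16−11=5 failures.

7 passes and 5 failures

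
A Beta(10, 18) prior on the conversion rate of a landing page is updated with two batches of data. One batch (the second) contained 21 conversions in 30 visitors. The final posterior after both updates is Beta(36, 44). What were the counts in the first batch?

Because Beta–binomial updating is additive in the counts, the combined data contributed (α_post−α_prior, β_post−β_prior) successes and failures.
Total across both batches: 36−10=26 conversions, 44−18=26 bounces.
Subtract the second batch: 26−21=5 conversions and 26−9=17 bounces.

5 conversions and 17 bounces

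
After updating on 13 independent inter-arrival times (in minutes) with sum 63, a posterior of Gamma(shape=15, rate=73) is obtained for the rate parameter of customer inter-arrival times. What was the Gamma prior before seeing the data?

Gamma–exponential conjugacy: posterior shape = α + n, posterior rate = β + Σtᵢ.
So α = 15 − 13 = 2 and β = 73 − 63 = 10.

Gamma(shape=2, rate=10)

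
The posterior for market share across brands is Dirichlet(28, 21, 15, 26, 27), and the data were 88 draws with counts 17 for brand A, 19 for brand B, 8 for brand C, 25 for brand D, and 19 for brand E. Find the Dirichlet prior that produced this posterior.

Dirichlet(11, 2, 7, 1, 8)

For a Dirichlet(α) prior with multinomial counts c, the posterior is Dirichlet(α + c) componentwise.
Subtract each count from the matching posterior parameter: 28−17=11, 21−19=2, 15−8=7, 26−25=1, 27−19=8.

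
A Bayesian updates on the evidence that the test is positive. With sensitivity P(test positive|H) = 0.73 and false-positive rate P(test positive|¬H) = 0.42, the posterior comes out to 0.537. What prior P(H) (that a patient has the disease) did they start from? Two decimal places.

P(H) = 0.40

In odds form, posterior odds = prior odds × likelihood ratio, so prior odds = posterior odds ÷ LR.
Posterior odds = 0.537/(1−0.537) = 1.1598. LR = 0.73/0.42 = 1.7381.
Prior odds = 1.1598/1.7381 = 0.6673, so P(H) = 0.6673/(1+0.6673) ≈ 0.40.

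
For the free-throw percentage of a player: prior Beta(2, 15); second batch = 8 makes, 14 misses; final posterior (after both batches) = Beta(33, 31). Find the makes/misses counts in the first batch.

23 makes and 2 misses

Sequential conjugate updates are equivalent to a single update on the pooled data, so total successes = posterior α − prior α and total failures = posterior β − prior β.
Total across both batches: 33−2=31 makes, 31−15=16 misses.
Subtract the second batch: 31−8=23 makes and 16−14=2 misses.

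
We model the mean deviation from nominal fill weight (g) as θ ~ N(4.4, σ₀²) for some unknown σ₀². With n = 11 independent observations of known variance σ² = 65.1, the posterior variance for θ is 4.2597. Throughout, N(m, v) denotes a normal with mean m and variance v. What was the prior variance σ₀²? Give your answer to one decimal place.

σ₀² = 15.2

For the Normal–Normal model with known σ², precisions add: τ_n = τ₀ + n/σ².
So 1/σ₀² = 1/4.2597 − 11/65.1 = 0.234758 − 0.168971 = 0.065787.
Hence σ₀² = 1/0.065787 ≈ 15.2.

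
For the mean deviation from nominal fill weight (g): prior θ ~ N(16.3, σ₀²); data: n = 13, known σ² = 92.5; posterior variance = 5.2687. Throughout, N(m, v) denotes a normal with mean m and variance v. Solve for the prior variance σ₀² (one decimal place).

σ₀² = 20.3

Posterior precision equals prior precision plus data precision: 1/σ_n² = 1/σ₀² + n/σ².
So 1/σ₀² = 1/5.2687 − 13/92.5 = 0.189800 − 0.140541 = 0.049259.
Hence σ₀² = 1/0.049259 ≈ 20.3.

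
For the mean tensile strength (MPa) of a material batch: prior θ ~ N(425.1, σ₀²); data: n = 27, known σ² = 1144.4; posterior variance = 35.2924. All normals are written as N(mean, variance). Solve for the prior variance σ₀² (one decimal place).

σ₀² = 210.9

Posterior precision equals prior precision plus data precision: 1/σ_n² = 1/σ₀² + n/σ².
So 1/σ₀² = 1/35.2924 − 27/1144.4 = 0.028335 − 0.023593 = 0.004742.
Hence σ₀² = 1/0.004742 ≈ 210.9.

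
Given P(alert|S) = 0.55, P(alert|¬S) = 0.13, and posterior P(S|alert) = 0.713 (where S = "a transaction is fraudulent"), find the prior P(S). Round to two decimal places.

In odds form, posterior odds = prior odds × likelihood ratio, so prior odds = posterior odds ÷ LR.
Posterior odds = 0.713/(1−0.713) = 2.4843. LR = 0.55/0.13 = 4.2308.
Prior odds = 2.4843/4.2308 = 0.5872, so P(S) = 0.5872/(1+0.5872) ≈ 0.37.

P(S) = 0.37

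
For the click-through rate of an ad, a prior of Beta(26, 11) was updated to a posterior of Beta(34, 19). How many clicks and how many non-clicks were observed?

A Beta(a, b) prior with s successes and f failures in binomial data gives a Beta(a+s, b+f) posterior.
So s = 34 − 26 = 8 and f = 19 − 11 = 8.

8 clicks and 8 non-clicks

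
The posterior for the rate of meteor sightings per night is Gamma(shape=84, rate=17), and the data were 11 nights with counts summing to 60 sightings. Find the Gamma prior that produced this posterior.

A Gamma(α, β) prior (rate parametrization) on a Poisson rate with n observations summing to S gives posterior Gamma(α+S, β+n).
So α = 84 − 60 = 24 and β = 17 − 11 = 6.

Gamma(shape=24, rate=6)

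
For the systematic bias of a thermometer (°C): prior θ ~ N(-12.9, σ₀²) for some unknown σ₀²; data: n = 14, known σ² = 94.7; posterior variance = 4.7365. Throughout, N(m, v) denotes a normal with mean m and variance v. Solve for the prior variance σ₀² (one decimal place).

σ₀² = 15.8

For the Normal–Normal model with known σ², precisions add: τ_n = τ₀ + n/σ².
So 1/σ₀² = 1/4.7365 − 14/94.7 = 0.211126 − 0.147835 = 0.063291.
Hence σ₀² = 1/0.063291 ≈ 15.8.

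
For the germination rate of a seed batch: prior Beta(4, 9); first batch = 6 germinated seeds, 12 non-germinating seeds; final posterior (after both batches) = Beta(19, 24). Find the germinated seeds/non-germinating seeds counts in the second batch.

9 germinated seeds and 3 non-germinating seeds

Because Beta–binomial updating is additive in the counts, the combined data contributed (α_post−α_prior, β_post−β_prior) successes and failures.
Total across both batches: 19−4=15 germinated seeds, 24−9=15 non-germinating seeds.
Subtract the first batch: 15−6=9 germinated seeds and 15−12=3 non-germinating seeds.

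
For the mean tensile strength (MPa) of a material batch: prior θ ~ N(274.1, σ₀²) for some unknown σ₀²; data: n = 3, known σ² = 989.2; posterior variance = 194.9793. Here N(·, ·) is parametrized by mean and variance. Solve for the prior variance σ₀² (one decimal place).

σ₀² = 477.1

For the Normal–Normal model with known σ², precisions add: τ_n = τ₀ + n/σ².
So 1/σ₀² = 1/194.9793 − 3/989.2 = 0.005129 − 0.003033 = 0.002096.
Hence σ₀² = 1/0.002096 ≈ 477.1.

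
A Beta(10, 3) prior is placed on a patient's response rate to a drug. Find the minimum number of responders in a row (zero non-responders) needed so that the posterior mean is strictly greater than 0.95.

After k responders and 0 non-responders the posterior is Beta(10+k, 3), with mean (10+k)/(10+3+k).
Set (10+k)/(13+k) > 0.95 and solve: k > (0.95·13 − 10)/(1 − 0.95) = 47.000.
The smallest integer exceeding 47.000 is 48.

k = 48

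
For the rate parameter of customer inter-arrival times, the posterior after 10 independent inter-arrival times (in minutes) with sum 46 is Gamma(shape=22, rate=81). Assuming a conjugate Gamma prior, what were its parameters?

Gamma(shape=12, rate=35)

For an exponential likelihood with a Gamma(α, β) prior on the rate, n observations with total T give posterior Gamma(α+n, β+T).
So α = 22 − 10 = 12 and β = 81 − 46 = 35.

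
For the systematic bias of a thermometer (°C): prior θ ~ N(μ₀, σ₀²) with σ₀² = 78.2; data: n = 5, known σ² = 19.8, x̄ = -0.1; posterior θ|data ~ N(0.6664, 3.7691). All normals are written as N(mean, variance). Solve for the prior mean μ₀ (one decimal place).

With known observation variance, the Normal–Normal posterior has precision τ_n = τ₀ + n/σ² and mean μ_n = (τ₀μ₀ + (n/σ²)x̄)/τ_n.
Here τ₀ = 1/78.2 = 0.012788 and τ_data = 5/19.8 = 0.252525, so τ_n = 0.265313.
Rearranging for μ₀: μ₀ = (μ_n·τ_n − τ_data·x̄)/τ₀ = (0.6664·0.265313 − 0.252525·-0.1) / 0.012788 = 0.202057/0.012788 ≈ 15.8.

μ₀ = 15.8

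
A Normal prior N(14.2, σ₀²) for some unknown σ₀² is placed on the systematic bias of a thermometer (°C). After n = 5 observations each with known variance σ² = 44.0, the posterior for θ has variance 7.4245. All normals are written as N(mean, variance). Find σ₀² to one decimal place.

σ₀² = 47.5

Posterior precision equals prior precision plus data precision: 1/σ_n² = 1/σ₀² + n/σ².
So 1/σ₀² = 1/7.4245 − 5/44.0 = 0.134689 − 0.113636 = 0.021053.
Hence σ₀² = 1/0.021053 ≈ 47.5.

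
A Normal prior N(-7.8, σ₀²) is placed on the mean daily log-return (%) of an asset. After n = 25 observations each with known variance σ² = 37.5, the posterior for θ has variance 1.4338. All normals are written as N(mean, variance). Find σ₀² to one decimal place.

σ₀² = 32.5

For the Normal–Normal model with known σ², precisions add: τ_n = τ₀ + n/σ².
So 1/σ₀² = 1/1.4338 − 25/37.5 = 0.697447 − 0.666667 = 0.030780.
Hence σ₀² = 1/0.030780 ≈ 32.5.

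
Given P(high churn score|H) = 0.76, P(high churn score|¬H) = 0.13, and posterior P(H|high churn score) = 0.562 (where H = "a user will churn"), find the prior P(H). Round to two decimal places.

P(H) = 0.18

Bayes' rule in odds form gives O(H|E) = O(H)·[P(E|H)/P(E|¬H)], hence O(H) = O(H|E)/LR.
Posterior odds = 0.562/(1−0.562) = 1.2831. LR = 0.76/0.13 = 5.8462.
Prior odds = 1.2831/5.8462 = 0.2195, so P(H) = 0.2195/(1+0.2195) ≈ 0.18.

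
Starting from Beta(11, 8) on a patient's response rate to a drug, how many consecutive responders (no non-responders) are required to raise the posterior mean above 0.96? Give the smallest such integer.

After k responders and 0 non-responders the posterior is Beta(11+k, 8), with mean (11+k)/(11+8+k).
Set (11+k)/(19+k) > 0.96 and solve: k > (0.96·19 − 11)/(1 − 0.96) = 181.000.
The smallest integer exceeding 181.000 is 182, and checking k=182: (193)/(201) = 0.9602 > 0.96.

k = 182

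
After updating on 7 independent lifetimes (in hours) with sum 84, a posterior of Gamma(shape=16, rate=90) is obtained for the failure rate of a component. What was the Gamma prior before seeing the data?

For an exponential likelihood with a Gamma(α, β) prior on the rate, n observations with total T give posterior Gamma(α+n, β+T).
So α = 16 − 7 = 9 and β = 90 − 84 = 6.

Gamma(shape=9, rate=6)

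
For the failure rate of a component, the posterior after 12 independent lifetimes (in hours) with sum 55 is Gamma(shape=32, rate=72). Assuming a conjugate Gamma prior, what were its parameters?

For an exponential likelihood with a Gamma(α, β) prior on the rate, n observations with total T give posterior Gamma(α+n, β+T).
So α = 32 − 12 = 20 and β = 72 − 55 = 17.

Gamma(shape=20, rate=17)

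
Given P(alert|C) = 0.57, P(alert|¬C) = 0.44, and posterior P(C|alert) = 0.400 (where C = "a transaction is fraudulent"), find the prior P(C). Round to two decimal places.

P(C) = 0.34

Bayes' rule in odds form gives O(C|E) = O(C)·[P(E|C)/P(E|¬C)], hence O(C) = O(C|E)/LR.
Posterior odds = 0.400/(1−0.400) = 0.6667. LR = 0.57/0.44 = 1.2955.
Prior odds = 0.6667/1.2955 = 0.5146, so P(C) = 0.5146/(1+0.5146) ≈ 0.34.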